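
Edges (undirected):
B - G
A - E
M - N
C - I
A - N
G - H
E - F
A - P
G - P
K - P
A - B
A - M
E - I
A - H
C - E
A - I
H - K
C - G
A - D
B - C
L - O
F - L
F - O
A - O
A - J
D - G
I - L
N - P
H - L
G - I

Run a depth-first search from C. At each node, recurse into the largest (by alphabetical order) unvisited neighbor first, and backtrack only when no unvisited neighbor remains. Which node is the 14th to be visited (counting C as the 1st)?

D

Visit C
C → I
I → L
L → O
O → F
F → E
E → A
A → P
P → N
N → M
P → K
K → H
H → G
G → D
G → B
A → J

Visit order: C, I, L, O, F, E, A, P, N, M, K, H, G, D, B, J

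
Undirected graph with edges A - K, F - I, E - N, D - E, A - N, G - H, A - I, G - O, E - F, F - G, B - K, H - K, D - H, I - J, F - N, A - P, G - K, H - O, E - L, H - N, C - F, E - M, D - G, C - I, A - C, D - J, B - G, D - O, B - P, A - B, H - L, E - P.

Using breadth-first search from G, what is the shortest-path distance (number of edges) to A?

2

Level 0: G
Level 1: B, D, F, H, K, O
Level 2: A, C, E, I, J, L, N, P
Level 3: M
A first appears at level 2.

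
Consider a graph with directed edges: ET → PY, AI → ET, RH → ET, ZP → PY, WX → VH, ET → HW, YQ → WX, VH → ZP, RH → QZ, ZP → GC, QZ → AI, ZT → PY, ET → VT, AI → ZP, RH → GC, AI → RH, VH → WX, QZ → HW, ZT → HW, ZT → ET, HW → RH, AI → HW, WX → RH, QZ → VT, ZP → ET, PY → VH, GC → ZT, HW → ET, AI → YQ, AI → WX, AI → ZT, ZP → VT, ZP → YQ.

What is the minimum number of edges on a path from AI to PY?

2

Level 0: AI
Level 1: ET, HW, RH, WX, YQ, ZP, ZT
Level 2: GC, PY, QZ, VH, VT
PY first appears at level 2.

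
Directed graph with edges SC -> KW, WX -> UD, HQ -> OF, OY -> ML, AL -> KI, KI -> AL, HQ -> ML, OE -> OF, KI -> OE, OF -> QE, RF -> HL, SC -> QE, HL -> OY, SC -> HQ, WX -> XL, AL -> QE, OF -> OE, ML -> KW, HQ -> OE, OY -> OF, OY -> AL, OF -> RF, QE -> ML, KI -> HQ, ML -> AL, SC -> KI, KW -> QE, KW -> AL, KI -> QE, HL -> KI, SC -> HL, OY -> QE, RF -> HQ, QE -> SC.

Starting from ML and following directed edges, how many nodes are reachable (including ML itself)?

BFS from ML visits: ML, AL, KW, KI, QE, HQ, OE, SC, OF, HL, RF, OY
Reachable nodes: 12 of 15 total.

12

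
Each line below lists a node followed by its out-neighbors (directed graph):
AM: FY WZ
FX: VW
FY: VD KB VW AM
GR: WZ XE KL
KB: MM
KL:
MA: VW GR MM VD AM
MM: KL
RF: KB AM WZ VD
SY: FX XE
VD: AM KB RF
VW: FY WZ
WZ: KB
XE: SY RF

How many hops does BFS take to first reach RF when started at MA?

Level 0: MA
Level 1: AM, GR, MM, VD, VW
Level 2: FY, KB, KL, RF, WZ, XE
Level 3: SY
Level 4: FX
RF first appears at level 2.

2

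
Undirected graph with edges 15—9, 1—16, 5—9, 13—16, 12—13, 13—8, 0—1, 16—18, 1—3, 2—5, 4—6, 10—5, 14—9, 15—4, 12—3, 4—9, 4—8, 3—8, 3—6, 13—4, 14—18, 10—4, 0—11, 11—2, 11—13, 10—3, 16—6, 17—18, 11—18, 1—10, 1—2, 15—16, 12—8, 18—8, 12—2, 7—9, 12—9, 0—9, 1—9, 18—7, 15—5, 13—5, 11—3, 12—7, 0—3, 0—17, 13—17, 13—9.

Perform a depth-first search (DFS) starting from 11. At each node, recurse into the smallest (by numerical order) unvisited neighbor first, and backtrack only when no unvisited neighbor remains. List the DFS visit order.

Visit 11
11 → 0
0 → 1
1 → 2
2 → 5
5 → 9
9 → 4
4 → 6
6 → 3
3 → 8
8 → 12
12 → 7
7 → 18
18 → 14
18 → 16
16 → 13
13 → 17
16 → 15
3 → 10

11 0 1 2 5 9 4 6 3 8 12 7 18 14 16 13 17 15 10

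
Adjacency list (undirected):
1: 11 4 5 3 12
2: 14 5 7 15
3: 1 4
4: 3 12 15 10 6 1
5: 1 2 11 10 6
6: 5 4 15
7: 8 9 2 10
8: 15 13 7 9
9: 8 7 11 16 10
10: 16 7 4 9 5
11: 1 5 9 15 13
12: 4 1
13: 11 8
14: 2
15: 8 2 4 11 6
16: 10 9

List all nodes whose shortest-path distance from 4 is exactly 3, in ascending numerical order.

Level 0: 4
Level 1: 1, 3, 6, 10, 12, 15
Level 2: 2, 5, 7, 8, 9, 11, 16
Level 3: 13, 14

13, 14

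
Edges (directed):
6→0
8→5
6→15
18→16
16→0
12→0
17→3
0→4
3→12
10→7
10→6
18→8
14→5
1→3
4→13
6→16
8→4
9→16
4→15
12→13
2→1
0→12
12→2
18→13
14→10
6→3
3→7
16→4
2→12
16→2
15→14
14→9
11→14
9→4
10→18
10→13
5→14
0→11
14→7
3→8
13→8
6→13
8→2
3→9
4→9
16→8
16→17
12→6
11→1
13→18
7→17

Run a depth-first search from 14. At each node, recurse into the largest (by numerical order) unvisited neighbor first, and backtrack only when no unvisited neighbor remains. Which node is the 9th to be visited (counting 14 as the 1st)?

8

Visit 14
14 → 10
10 → 18
18 → 16
16 → 17
17 → 3
3 → 12
12 → 13
13 → 8
8 → 5
8 → 4
4 → 15
4 → 9
8 → 2
2 → 1
12 → 6
6 → 0
0 → 11
3 → 7

Visit order: 14, 10, 18, 16, 17, 3, 12, 13, 8, 5, 4, 15, 9, 2, 1, 6, 0, 11, 7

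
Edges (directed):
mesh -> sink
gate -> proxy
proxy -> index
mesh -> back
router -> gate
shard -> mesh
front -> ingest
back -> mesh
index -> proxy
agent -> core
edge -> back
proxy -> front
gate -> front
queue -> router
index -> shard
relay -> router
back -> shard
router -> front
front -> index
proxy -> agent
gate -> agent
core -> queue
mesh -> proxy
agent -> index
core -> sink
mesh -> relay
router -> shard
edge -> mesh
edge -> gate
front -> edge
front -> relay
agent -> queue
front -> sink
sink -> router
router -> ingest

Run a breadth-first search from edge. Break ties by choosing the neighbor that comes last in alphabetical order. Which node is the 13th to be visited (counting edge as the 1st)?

ingest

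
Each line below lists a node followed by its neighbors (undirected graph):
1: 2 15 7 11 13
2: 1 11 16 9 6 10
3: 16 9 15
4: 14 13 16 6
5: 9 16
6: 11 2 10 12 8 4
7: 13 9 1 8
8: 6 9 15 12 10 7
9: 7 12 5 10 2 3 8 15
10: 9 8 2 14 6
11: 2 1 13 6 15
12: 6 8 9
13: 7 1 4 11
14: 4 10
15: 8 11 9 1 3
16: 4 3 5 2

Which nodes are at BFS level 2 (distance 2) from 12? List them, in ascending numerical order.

Level 0: 12
Level 1: 6, 8, 9
Level 2: 2, 3, 4, 5, 7, 10, 11, 15
Level 3: 1, 13, 14, 16

2, 3, 4, 5, 7, 10, 11, 15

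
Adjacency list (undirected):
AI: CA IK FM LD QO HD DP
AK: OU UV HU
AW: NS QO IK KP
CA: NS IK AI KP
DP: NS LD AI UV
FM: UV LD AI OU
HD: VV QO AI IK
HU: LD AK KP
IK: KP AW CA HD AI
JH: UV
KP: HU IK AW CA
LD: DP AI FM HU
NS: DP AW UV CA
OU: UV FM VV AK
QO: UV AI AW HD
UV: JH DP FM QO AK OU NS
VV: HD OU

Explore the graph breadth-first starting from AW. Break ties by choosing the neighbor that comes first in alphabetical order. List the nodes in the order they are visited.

Visit AW; enqueue IK, KP, NS, QO → queue [IK, KP, NS, QO]
Visit IK; enqueue AI, CA, HD → queue [KP, NS, QO, AI, CA, HD]
Visit KP; enqueue HU → queue [NS, QO, AI, CA, HD, HU]
Visit NS; enqueue DP, UV → queue [QO, AI, CA, HD, HU, DP, UV]
Visit QO → queue [AI, CA, HD, HU, DP, UV]
Visit AI; enqueue FM, LD → queue [CA, HD, HU, DP, UV, FM, LD]
Visit CA → queue [HD, HU, DP, UV, FM, LD]
Visit HD; enqueue VV → queue [HU, DP, UV, FM, LD, VV]
Visit HU; enqueue AK → queue [DP, UV, FM, LD, VV, AK]
Visit DP → queue [UV, FM, LD, VV, AK]
Visit UV; enqueue JH, OU → queue [FM, LD, VV, AK, JH, OU]
Visit FM → queue [LD, VV, AK, JH, OU]
Visit LD → queue [VV, AK, JH, OU]
Visit VV → queue [AK, JH, OU]
Visit AK → queue [JH, OU]
Visit JH → queue [OU]
Visit OU → queue []

AW, IK, KP, NS, QO, AI, CA, HD, HU, DP, UV, FM, LD, VV, AK, JH, OU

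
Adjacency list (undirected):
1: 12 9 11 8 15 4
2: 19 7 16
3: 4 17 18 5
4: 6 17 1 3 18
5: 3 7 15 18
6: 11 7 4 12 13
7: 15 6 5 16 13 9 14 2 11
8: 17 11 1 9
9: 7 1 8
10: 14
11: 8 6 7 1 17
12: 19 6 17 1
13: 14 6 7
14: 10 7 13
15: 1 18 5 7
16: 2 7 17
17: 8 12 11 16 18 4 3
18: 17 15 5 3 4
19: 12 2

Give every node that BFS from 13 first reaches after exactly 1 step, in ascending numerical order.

6, 7, 14

Level 0: 13
Level 1: 6, 7, 14
Level 2: 2, 4, 5, 9, 10, 11, 12, 15, 16
Level 3: 1, 3, 8, 17, 18, 19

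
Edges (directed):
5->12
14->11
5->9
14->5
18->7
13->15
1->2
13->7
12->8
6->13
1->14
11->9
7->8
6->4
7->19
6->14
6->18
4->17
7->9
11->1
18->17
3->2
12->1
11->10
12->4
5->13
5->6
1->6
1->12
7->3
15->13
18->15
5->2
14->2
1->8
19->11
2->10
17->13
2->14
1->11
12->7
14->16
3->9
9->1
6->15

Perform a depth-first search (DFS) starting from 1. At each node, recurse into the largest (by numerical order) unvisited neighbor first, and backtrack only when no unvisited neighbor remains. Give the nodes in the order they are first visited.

1, 14, 16, 11, 10, 9, 5, 13, 15, 7, 19, 8, 3, 2, 12, 4, 17, 6, 18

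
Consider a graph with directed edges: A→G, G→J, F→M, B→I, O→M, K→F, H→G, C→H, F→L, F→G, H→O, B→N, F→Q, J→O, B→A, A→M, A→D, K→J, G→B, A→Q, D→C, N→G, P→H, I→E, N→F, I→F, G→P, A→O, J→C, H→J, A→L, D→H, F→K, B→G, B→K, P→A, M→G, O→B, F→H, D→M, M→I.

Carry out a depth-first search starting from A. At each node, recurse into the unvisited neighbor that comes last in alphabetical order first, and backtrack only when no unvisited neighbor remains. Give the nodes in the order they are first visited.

A, Q, O, M, I, F, L, K, J, C, H, G, P, B, N, E, D

Visit A
A → Q
A → O
O → M
M → I
I → F
F → L
F → K
K → J
J → C
C → H
H → G
G → P
G → B
B → N
I → E
A → D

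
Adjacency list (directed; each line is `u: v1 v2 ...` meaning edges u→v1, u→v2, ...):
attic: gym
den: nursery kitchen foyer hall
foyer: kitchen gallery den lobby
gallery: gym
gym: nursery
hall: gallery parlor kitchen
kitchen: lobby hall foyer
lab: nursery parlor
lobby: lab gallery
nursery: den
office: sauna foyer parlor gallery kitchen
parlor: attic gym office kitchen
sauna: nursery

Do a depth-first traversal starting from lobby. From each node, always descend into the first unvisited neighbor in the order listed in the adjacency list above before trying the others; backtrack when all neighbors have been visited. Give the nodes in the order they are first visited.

Visit lobby
lobby → lab
lab → nursery
nursery → den
den → kitchen
kitchen → hall
hall → gallery
gallery → gym
hall → parlor
parlor → attic
parlor → office
office → sauna
office → foyer

lobby → lab → nursery → den → kitchen → hall → gallery → gym → parlor → attic → office → sauna → foyer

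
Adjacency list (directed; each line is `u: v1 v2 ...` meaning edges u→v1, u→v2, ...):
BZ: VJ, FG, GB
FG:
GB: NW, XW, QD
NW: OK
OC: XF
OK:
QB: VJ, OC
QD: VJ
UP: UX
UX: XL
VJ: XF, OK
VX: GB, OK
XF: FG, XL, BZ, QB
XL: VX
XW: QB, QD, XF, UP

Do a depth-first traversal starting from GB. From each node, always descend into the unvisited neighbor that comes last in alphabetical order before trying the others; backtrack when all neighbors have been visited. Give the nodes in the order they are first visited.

Visit GB
GB → XW
XW → XF
XF → XL
XL → VX
VX → OK
XF → QB
QB → VJ
QB → OC
XF → FG
XF → BZ
XW → UP
UP → UX
XW → QD
GB → NW

GB -> XW -> XF -> XL -> VX -> OK -> QB -> VJ -> OC -> FG -> BZ -> UP -> UX -> QD -> NW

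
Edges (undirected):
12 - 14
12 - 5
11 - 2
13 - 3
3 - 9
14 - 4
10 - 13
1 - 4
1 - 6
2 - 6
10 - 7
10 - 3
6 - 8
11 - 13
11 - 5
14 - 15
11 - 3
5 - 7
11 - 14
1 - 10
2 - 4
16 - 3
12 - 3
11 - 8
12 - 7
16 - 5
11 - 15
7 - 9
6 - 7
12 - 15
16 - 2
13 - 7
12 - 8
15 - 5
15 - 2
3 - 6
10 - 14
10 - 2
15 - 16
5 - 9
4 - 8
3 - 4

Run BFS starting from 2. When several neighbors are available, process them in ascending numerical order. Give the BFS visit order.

2, 4, 6, 10, 11, 15, 16, 1, 3, 8, 14, 7, 13, 5, 12, 9

Visit 2; enqueue 4, 6, 10, 11, 15, 16 → queue [4, 6, 10, 11, 15, 16]
Visit 4; enqueue 1, 3, 8, 14 → queue [6, 10, 11, 15, 16, 1, 3, 8, 14]
Visit 6; enqueue 7 → queue [10, 11, 15, 16, 1, 3, 8, 14, 7]
Visit 10; enqueue 13 → queue [11, 15, 16, 1, 3, 8, 14, 7, 13]
Visit 11; enqueue 5 → queue [15, 16, 1, 3, 8, 14, 7, 13, 5]
Visit 15; enqueue 12 → queue [16, 1, 3, 8, 14, 7, 13, 5, 12]
Visit 16 → queue [1, 3, 8, 14, 7, 13, 5, 12]
Visit 1 → queue [3, 8, 14, 7, 13, 5, 12]
Visit 3; enqueue 9 → queue [8, 14, 7, 13, 5, 12, 9]
Visit 8 → queue [14, 7, 13, 5, 12, 9]
Visit 14 → queue [7, 13, 5, 12, 9]
Visit 7 → queue [13, 5, 12, 9]
Visit 13 → queue [5, 12, 9]
Visit 5 → queue [12, 9]
Visit 12 → queue [9]
Visit 9 → queue []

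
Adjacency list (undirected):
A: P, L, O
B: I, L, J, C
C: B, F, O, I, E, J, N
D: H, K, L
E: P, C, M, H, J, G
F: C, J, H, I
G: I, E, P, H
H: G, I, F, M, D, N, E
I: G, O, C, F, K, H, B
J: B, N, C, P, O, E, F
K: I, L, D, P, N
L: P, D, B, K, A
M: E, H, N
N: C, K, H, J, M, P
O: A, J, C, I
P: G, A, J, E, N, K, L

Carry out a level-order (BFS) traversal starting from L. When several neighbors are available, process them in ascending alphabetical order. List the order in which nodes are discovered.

L A B D K P O C I J H N E G F M

Visit L; enqueue A, B, D, K, P → queue [A, B, D, K, P]
Visit A; enqueue O → queue [B, D, K, P, O]
Visit B; enqueue C, I, J → queue [D, K, P, O, C, I, J]
Visit D; enqueue H → queue [K, P, O, C, I, J, H]
Visit K; enqueue N → queue [P, O, C, I, J, H, N]
Visit P; enqueue E, G → queue [O, C, I, J, H, N, E, G]
Visit O → queue [C, I, J, H, N, E, G]
Visit C; enqueue F → queue [I, J, H, N, E, G, F]
Visit I → queue [J, H, N, E, G, F]
Visit J → queue [H, N, E, G, F]
Visit H; enqueue M → queue [N, E, G, F, M]
Visit N → queue [E, G, F, M]
Visit E → queue [G, F, M]
Visit G → queue [F, M]
Visit F → queue [M]
Visit M → queue []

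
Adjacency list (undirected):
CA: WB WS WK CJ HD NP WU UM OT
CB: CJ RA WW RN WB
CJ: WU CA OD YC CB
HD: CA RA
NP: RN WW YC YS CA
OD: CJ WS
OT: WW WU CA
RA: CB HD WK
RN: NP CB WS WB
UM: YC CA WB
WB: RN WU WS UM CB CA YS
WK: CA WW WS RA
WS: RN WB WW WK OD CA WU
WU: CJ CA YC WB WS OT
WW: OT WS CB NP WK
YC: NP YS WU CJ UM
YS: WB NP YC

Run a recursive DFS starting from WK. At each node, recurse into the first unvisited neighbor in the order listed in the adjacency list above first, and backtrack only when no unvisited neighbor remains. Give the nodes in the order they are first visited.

Visit WK
WK → CA
CA → WB
WB → RN
RN → NP
NP → WW
WW → OT
OT → WU
WU → CJ
CJ → OD
OD → WS
CJ → YC
YC → YS
YC → UM
CJ → CB
CB → RA
RA → HD

WK, CA, WB, RN, NP, WW, OT, WU, CJ, OD, WS, YC, YS, UM, CB, RA, HD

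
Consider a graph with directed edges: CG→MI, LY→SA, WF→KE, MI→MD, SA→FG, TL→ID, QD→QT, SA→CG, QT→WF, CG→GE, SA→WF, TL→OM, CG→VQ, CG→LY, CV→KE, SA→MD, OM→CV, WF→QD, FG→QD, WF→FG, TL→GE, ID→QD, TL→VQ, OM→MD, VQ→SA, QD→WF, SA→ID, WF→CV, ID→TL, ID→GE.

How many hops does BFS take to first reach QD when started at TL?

Level 0: TL
Level 1: GE, ID, OM, VQ
Level 2: CV, MD, QD, SA
Level 3: CG, FG, KE, QT, WF
Level 4: LY, MI
QD first appears at level 2.

2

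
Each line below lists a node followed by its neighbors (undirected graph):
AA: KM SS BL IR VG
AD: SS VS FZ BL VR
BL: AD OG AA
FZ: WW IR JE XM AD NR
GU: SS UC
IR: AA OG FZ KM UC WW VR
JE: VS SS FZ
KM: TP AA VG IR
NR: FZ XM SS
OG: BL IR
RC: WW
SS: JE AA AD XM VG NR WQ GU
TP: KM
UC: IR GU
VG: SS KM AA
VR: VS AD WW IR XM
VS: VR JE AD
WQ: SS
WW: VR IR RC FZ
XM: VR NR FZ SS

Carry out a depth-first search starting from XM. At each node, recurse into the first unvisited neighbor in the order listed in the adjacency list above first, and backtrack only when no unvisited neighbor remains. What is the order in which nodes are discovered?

XM -> VR -> VS -> JE -> SS -> AA -> KM -> TP -> VG -> IR -> OG -> BL -> AD -> FZ -> WW -> RC -> NR -> UC -> GU -> WQ

Visit XM
XM → VR
VR → VS
VS → JE
JE → SS
SS → AA
AA → KM
KM → TP
KM → VG
KM → IR
IR → OG
OG → BL
BL → AD
AD → FZ
FZ → WW
WW → RC
FZ → NR
IR → UC
UC → GU
SS → WQ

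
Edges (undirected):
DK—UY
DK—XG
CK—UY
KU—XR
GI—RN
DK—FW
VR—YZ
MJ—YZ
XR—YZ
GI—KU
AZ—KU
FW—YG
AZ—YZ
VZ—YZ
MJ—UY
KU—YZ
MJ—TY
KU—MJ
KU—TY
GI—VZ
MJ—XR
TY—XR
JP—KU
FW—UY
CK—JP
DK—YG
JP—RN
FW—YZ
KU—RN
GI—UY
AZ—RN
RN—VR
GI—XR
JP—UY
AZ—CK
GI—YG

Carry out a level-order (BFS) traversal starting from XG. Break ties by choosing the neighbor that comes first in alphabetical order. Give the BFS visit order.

Visit XG; enqueue DK → queue [DK]
Visit DK; enqueue FW, UY, YG → queue [FW, UY, YG]
Visit FW; enqueue YZ → queue [UY, YG, YZ]
Visit UY; enqueue CK, GI, JP, MJ → queue [YG, YZ, CK, GI, JP, MJ]
Visit YG → queue [YZ, CK, GI, JP, MJ]
Visit YZ; enqueue AZ, KU, VR, VZ, XR → queue [CK, GI, JP, MJ, AZ, KU, VR, VZ, XR]
Visit CK → queue [GI, JP, MJ, AZ, KU, VR, VZ, XR]
Visit GI; enqueue RN → queue [JP, MJ, AZ, KU, VR, VZ, XR, RN]
Visit JP → queue [MJ, AZ, KU, VR, VZ, XR, RN]
Visit MJ; enqueue TY → queue [AZ, KU, VR, VZ, XR, RN, TY]
Visit AZ → queue [KU, VR, VZ, XR, RN, TY]
Visit KU → queue [VR, VZ, XR, RN, TY]
Visit VR → queue [VZ, XR, RN, TY]
Visit VZ → queue [XR, RN, TY]
Visit XR → queue [RN, TY]
Visit RN → queue [TY]
Visit TY → queue []

XG, DK, FW, UY, YG, YZ, CK, GI, JP, MJ, AZ, KU, VR, VZ, XR, RN, TY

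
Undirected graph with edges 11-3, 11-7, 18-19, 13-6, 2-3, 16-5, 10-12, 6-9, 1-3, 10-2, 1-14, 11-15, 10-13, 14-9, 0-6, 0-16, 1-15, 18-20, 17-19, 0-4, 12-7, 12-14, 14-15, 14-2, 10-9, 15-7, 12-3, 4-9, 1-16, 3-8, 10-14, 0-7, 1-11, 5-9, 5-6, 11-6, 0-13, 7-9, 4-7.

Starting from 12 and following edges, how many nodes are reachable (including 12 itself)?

17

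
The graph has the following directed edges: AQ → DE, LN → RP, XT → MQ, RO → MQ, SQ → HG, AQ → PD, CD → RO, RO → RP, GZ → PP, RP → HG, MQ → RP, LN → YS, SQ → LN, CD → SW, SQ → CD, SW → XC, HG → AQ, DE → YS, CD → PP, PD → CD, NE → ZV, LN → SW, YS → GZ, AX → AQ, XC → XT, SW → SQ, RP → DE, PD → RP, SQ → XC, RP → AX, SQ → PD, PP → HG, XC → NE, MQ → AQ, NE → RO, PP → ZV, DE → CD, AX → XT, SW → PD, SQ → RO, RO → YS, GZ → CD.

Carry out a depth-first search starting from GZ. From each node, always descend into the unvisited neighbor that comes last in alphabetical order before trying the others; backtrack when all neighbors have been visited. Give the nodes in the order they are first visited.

GZ PP ZV HG AQ PD RP DE YS CD SW XC XT MQ NE RO SQ LN AX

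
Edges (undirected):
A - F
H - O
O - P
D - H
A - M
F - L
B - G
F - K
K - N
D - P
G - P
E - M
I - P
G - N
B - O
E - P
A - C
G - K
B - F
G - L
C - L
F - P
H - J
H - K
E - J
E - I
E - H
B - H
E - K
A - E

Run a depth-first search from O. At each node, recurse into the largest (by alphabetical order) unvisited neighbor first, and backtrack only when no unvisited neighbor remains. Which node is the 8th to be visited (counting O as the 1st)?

Visit O
O → P
P → I
I → E
E → M
M → A
A → F
F → L
L → G
G → N
N → K
K → H
H → J
H → D
H → B
L → C

Visit order: O, P, I, E, M, A, F, L, G, N, K, H, J, D, B, C

L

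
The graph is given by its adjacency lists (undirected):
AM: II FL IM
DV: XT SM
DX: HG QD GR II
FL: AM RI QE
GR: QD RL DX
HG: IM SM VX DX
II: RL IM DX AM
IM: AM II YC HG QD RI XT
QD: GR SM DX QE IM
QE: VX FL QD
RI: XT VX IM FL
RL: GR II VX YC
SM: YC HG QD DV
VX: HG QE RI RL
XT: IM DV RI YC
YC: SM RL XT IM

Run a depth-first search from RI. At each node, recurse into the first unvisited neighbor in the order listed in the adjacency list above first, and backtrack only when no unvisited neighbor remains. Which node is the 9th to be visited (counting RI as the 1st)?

SM

Visit RI
RI → XT
XT → IM
IM → AM
AM → II
II → RL
RL → GR
GR → QD
QD → SM
SM → YC
SM → HG
HG → VX
VX → QE
QE → FL
HG → DX
SM → DV

Visit order: RI, XT, IM, AM, II, RL, GR, QD, SM, YC, HG, VX, QE, FL, DX, DV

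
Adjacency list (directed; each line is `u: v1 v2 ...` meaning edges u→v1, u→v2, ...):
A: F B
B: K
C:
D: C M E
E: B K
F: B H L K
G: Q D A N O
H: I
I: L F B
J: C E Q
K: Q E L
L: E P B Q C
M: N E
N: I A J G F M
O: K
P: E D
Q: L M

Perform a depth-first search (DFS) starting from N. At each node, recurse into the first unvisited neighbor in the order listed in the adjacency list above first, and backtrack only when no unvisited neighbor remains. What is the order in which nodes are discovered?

Visit N
N → I
I → L
L → E
E → B
B → K
K → Q
Q → M
L → P
P → D
D → C
I → F
F → H
N → A
N → J
N → G
G → O

N → I → L → E → B → K → Q → M → P → D → C → F → H → A → J → G → O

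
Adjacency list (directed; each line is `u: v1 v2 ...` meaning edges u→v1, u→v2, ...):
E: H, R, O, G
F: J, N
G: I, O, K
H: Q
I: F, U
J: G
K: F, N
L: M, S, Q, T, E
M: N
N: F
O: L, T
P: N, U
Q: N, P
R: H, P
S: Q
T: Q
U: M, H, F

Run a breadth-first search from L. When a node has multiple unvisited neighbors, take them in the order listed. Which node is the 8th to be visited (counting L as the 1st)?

Visit L; enqueue M, S, Q, T, E → queue [M, S, Q, T, E]
Visit M; enqueue N → queue [S, Q, T, E, N]
Visit S → queue [Q, T, E, N]
Visit Q; enqueue P → queue [T, E, N, P]
Visit T → queue [E, N, P]
Visit E; enqueue H, R, O, G → queue [N, P, H, R, O, G]
Visit N; enqueue F → queue [P, H, R, O, G, F]
Visit P; enqueue U → queue [H, R, O, G, F, U]
Visit H → queue [R, O, G, F, U]
Visit R → queue [O, G, F, U]
Visit O → queue [G, F, U]
Visit G; enqueue I, K → queue [F, U, I, K]
Visit F; enqueue J → queue [U, I, K, J]
Visit U → queue [I, K, J]
Visit I → queue [K, J]
Visit K → queue [J]
Visit J → queue []

Visit order: L, M, S, Q, T, E, N, P, H, R, O, G, F, U, I, K, J

P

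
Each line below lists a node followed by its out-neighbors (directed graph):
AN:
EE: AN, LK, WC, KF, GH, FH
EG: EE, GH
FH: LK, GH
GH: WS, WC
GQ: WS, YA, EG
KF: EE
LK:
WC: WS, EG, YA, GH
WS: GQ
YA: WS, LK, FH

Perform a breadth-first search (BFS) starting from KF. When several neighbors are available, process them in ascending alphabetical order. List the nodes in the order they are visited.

Visit KF; enqueue EE → queue [EE]
Visit EE; enqueue AN, FH, GH, LK, WC → queue [AN, FH, GH, LK, WC]
Visit AN → queue [FH, GH, LK, WC]
Visit FH → queue [GH, LK, WC]
Visit GH; enqueue WS → queue [LK, WC, WS]
Visit LK → queue [WC, WS]
Visit WC; enqueue EG, YA → queue [WS, EG, YA]
Visit WS; enqueue GQ → queue [EG, YA, GQ]
Visit EG → queue [YA, GQ]
Visit YA → queue [GQ]
Visit GQ → queue []

KF, EE, AN, FH, GH, LK, WC, WS, EG, YA, GQ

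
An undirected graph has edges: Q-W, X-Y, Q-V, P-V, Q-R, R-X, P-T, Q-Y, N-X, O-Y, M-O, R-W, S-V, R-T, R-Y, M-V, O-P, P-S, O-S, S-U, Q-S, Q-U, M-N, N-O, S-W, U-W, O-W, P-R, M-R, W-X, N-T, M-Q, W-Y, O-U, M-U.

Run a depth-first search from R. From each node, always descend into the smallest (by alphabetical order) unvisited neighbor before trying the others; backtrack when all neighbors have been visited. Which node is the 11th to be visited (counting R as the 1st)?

Y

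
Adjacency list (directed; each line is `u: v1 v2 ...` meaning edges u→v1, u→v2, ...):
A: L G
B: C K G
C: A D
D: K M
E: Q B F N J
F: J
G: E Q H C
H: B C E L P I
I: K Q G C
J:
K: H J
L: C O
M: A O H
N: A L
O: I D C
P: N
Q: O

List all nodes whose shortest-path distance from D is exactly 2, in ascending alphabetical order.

A, H, J, O

Level 0: D
Level 1: K, M
Level 2: A, H, J, O
Level 3: B, C, E, G, I, L, P
Level 4: F, N, Q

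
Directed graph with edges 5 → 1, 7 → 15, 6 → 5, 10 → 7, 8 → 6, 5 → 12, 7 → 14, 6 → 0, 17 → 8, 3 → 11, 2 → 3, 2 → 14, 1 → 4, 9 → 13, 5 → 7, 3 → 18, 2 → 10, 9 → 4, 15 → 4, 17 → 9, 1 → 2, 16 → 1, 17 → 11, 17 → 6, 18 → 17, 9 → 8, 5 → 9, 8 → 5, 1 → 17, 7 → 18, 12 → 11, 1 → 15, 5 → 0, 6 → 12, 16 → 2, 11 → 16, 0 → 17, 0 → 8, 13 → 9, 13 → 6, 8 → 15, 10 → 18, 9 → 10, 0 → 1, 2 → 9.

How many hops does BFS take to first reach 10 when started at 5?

2

Level 0: 5
Level 1: 0, 1, 7, 9, 12
Level 2: 2, 4, 8, 10, 11, 13, 14, 15, 17, 18
Level 3: 3, 6, 16
10 first appears at level 2.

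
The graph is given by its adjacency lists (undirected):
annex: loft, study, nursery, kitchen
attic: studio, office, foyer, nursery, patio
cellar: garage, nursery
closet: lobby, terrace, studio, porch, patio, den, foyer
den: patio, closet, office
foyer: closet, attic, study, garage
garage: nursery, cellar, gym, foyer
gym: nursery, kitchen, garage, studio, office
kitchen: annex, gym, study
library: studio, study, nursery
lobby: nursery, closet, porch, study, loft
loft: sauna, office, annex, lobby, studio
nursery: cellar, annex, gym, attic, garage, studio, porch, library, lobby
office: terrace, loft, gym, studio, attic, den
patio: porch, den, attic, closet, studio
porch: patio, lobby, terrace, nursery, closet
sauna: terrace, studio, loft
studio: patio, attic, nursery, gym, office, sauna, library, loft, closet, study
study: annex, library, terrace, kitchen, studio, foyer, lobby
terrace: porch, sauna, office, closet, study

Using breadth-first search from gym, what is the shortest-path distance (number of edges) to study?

2

Level 0: gym
Level 1: garage, kitchen, nursery, office, studio
Level 2: annex, attic, cellar, closet, den, foyer, library, lobby, loft, patio, porch, sauna, study, terrace
study first appears at level 2.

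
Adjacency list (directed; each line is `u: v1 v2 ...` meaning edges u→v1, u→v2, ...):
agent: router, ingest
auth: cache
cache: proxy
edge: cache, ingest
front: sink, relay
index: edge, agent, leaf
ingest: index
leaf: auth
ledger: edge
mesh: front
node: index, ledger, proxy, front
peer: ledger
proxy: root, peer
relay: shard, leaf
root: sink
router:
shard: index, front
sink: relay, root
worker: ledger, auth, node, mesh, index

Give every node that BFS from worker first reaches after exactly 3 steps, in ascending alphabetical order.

Level 0: worker
Level 1: auth, index, ledger, mesh, node
Level 2: agent, cache, edge, front, leaf, proxy
Level 3: ingest, peer, relay, root, router, sink
Level 4: shard

ingest, peer, relay, root, router, sink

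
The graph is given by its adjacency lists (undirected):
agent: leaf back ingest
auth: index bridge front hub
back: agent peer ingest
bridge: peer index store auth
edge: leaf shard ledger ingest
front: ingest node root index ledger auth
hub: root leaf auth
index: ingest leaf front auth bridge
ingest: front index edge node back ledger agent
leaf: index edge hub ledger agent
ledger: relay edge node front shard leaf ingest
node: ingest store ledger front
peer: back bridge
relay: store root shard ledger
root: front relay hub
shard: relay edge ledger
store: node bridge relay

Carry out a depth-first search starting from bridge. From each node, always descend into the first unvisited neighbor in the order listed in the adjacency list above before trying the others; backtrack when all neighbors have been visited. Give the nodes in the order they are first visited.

Visit bridge
bridge → peer
peer → back
back → agent
agent → leaf
leaf → index
index → ingest
ingest → front
front → node
node → store
store → relay
relay → root
root → hub
hub → auth
relay → shard
shard → edge
edge → ledger

bridge -> peer -> back -> agent -> leaf -> index -> ingest -> front -> node -> store -> relay -> root -> hub -> auth -> shard -> edge -> ledger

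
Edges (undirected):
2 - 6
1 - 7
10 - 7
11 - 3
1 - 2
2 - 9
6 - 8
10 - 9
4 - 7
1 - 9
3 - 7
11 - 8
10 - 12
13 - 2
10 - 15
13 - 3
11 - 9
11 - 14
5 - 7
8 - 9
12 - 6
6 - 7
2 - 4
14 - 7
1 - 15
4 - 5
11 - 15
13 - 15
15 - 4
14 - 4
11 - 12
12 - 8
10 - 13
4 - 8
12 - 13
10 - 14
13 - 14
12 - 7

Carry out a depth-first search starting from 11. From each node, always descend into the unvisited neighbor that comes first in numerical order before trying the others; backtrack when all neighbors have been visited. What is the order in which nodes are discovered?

Visit 11
11 → 3
3 → 7
7 → 1
1 → 2
2 → 4
4 → 5
4 → 8
8 → 6
6 → 12
12 → 10
10 → 9
10 → 13
13 → 14
13 → 15

11 -> 3 -> 7 -> 1 -> 2 -> 4 -> 5 -> 8 -> 6 -> 12 -> 10 -> 9 -> 13 -> 14 -> 15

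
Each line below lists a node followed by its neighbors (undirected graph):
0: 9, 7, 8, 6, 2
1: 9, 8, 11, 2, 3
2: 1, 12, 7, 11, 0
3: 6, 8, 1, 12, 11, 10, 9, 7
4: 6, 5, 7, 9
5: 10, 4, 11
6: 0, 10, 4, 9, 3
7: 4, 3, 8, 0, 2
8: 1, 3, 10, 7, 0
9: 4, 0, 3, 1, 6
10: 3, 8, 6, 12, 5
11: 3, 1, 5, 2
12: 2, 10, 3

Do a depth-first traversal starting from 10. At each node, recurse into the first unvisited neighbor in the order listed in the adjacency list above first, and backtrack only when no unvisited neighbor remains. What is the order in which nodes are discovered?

Visit 10
10 → 3
3 → 6
6 → 0
0 → 9
9 → 4
4 → 5
5 → 11
11 → 1
1 → 8
8 → 7
7 → 2
2 → 12

10, 3, 6, 0, 9, 4, 5, 11, 1, 8, 7, 2, 12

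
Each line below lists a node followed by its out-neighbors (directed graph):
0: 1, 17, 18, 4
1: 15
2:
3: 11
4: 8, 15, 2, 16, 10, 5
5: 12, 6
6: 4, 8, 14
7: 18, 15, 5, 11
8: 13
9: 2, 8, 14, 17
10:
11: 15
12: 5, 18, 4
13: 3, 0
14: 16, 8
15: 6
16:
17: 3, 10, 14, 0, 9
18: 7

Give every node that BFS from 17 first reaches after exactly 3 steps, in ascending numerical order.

Level 0: 17
Level 1: 0, 3, 9, 10, 14
Level 2: 1, 2, 4, 8, 11, 16, 18
Level 3: 5, 7, 13, 15
Level 4: 6, 12

5, 7, 13, 15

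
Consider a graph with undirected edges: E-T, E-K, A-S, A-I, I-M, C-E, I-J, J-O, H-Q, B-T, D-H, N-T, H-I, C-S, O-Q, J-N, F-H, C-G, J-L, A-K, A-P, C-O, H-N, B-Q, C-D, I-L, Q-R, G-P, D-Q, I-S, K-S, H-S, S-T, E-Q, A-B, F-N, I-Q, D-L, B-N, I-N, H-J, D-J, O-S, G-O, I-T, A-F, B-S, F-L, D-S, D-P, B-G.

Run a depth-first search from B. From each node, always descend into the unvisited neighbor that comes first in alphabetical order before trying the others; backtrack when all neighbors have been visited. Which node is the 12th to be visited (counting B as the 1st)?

L

Visit B
B → A
A → F
F → H
H → D
D → C
C → E
E → K
K → S
S → I
I → J
J → L
J → N
N → T
J → O
O → G
G → P
O → Q
Q → R
I → M

Visit order: B, A, F, H, D, C, E, K, S, I, J, L, N, T, O, G, P, Q, R, M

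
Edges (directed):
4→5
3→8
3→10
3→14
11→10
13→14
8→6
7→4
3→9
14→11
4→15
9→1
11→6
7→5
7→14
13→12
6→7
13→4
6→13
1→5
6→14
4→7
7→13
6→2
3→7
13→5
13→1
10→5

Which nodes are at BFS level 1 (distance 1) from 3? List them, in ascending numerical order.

7, 8, 9, 10, 14

Level 0: 3
Level 1: 7, 8, 9, 10, 14
Level 2: 1, 4, 5, 6, 11, 13
Level 3: 2, 12, 15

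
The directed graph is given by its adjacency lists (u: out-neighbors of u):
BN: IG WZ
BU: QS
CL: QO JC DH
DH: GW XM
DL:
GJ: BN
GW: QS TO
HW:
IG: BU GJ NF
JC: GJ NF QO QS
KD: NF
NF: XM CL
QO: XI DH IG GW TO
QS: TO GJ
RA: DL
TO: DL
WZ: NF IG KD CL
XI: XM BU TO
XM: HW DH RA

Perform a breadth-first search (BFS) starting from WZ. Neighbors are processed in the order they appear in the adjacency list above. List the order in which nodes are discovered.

WZ, NF, IG, KD, CL, XM, BU, GJ, QO, JC, DH, HW, RA, QS, BN, XI, GW, TO, DL

Visit WZ; enqueue NF, IG, KD, CL → queue [NF, IG, KD, CL]
Visit NF; enqueue XM → queue [IG, KD, CL, XM]
Visit IG; enqueue BU, GJ → queue [KD, CL, XM, BU, GJ]
Visit KD → queue [CL, XM, BU, GJ]
Visit CL; enqueue QO, JC, DH → queue [XM, BU, GJ, QO, JC, DH]
Visit XM; enqueue HW, RA → queue [BU, GJ, QO, JC, DH, HW, RA]
Visit BU; enqueue QS → queue [GJ, QO, JC, DH, HW, RA, QS]
Visit GJ; enqueue BN → queue [QO, JC, DH, HW, RA, QS, BN]
Visit QO; enqueue XI, GW, TO → queue [JC, DH, HW, RA, QS, BN, XI, GW, TO]
Visit JC → queue [DH, HW, RA, QS, BN, XI, GW, TO]
Visit DH → queue [HW, RA, QS, BN, XI, GW, TO]
Visit HW → queue [RA, QS, BN, XI, GW, TO]
Visit RA; enqueue DL → queue [QS, BN, XI, GW, TO, DL]
Visit QS → queue [BN, XI, GW, TO, DL]
Visit BN → queue [XI, GW, TO, DL]
Visit XI → queue [GW, TO, DL]
Visit GW → queue [TO, DL]
Visit TO → queue [DL]
Visit DL → queue []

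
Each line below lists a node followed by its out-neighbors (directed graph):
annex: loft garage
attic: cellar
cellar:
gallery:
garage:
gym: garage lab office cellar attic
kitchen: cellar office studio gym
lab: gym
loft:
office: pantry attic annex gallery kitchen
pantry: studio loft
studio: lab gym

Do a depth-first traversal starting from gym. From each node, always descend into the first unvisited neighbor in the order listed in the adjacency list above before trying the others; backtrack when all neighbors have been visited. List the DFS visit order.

Visit gym
gym → garage
gym → lab
gym → office
office → pantry
pantry → studio
pantry → loft
office → attic
attic → cellar
office → annex
office → gallery
office → kitchen

gym garage lab office pantry studio loft attic cellar annex gallery kitchen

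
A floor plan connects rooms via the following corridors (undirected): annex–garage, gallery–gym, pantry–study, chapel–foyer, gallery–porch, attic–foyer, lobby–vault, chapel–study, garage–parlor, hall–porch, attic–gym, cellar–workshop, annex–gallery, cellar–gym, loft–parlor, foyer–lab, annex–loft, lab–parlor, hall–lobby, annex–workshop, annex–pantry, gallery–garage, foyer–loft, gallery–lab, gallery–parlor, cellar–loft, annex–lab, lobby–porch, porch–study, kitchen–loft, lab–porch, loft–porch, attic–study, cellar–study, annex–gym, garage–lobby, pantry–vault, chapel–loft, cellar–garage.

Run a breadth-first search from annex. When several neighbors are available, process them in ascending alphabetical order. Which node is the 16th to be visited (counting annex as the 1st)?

kitchen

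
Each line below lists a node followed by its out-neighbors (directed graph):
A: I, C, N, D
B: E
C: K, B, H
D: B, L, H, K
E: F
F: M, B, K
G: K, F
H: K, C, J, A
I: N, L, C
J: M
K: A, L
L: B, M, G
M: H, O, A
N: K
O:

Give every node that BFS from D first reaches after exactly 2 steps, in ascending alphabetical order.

Level 0: D
Level 1: B, H, K, L
Level 2: A, C, E, G, J, M
Level 3: F, I, N, O

A, C, E, G, J, M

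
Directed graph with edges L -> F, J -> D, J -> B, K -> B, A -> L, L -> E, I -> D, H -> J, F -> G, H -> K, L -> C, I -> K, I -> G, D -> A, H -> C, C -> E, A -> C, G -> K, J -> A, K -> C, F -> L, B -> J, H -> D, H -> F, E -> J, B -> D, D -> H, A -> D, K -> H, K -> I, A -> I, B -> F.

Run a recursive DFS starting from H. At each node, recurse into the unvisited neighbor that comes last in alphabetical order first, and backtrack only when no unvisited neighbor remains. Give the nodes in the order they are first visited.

H -> K -> I -> G -> D -> A -> L -> F -> E -> J -> B -> C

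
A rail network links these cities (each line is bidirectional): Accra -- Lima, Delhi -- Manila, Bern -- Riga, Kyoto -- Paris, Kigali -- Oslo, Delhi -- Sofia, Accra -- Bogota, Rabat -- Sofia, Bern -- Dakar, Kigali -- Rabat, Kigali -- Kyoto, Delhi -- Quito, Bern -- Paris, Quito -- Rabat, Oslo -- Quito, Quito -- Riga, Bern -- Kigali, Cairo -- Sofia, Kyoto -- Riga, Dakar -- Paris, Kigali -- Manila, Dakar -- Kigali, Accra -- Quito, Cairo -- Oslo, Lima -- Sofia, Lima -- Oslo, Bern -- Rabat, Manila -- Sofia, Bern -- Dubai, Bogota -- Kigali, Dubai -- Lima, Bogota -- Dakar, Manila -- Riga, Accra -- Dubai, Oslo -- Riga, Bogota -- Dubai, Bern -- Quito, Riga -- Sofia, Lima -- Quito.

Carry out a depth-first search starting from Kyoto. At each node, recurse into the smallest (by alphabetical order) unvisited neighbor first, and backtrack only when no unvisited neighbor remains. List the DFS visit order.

Visit Kyoto
Kyoto → Kigali
Kigali → Bern
Bern → Dakar
Dakar → Bogota
Bogota → Accra
Accra → Dubai
Dubai → Lima
Lima → Oslo
Oslo → Cairo
Cairo → Sofia
Sofia → Delhi
Delhi → Manila
Manila → Riga
Riga → Quito
Quito → Rabat
Dakar → Paris

Kyoto, Kigali, Bern, Dakar, Bogota, Accra, Dubai, Lima, Oslo, Cairo, Sofia, Delhi, Manila, Riga, Quito, Rabat, Paris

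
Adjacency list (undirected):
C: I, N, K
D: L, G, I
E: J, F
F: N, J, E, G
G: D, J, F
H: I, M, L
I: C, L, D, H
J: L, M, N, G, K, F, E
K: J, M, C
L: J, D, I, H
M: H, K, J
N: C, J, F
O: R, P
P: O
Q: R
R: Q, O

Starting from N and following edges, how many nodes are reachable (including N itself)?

12

BFS from N visits: N, C, F, J, I, K, E, G, L, M, D, H
Reachable nodes: 12 of 16 total.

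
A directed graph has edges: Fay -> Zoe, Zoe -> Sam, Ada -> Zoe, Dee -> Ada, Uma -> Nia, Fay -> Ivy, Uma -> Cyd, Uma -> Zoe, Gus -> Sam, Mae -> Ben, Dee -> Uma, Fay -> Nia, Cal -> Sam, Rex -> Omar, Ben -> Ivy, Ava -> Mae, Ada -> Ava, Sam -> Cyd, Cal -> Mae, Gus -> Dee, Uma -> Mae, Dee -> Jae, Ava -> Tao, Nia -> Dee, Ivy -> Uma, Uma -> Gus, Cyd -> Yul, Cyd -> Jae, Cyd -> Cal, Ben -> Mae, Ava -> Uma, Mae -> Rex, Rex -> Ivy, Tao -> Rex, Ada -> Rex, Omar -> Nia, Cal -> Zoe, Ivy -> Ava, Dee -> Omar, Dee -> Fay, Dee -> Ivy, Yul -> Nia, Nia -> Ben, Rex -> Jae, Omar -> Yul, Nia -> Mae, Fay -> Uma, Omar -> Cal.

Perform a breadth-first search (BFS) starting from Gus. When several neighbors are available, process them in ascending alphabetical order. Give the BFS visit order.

Visit Gus; enqueue Dee, Sam → queue [Dee, Sam]
Visit Dee; enqueue Ada, Fay, Ivy, Jae, Omar, Uma → queue [Sam, Ada, Fay, Ivy, Jae, Omar, Uma]
Visit Sam; enqueue Cyd → queue [Ada, Fay, Ivy, Jae, Omar, Uma, Cyd]
Visit Ada; enqueue Ava, Rex, Zoe → queue [Fay, Ivy, Jae, Omar, Uma, Cyd, Ava, Rex, Zoe]
Visit Fay; enqueue Nia → queue [Ivy, Jae, Omar, Uma, Cyd, Ava, Rex, Zoe, Nia]
Visit Ivy → queue [Jae, Omar, Uma, Cyd, Ava, Rex, Zoe, Nia]
Visit Jae → queue [Omar, Uma, Cyd, Ava, Rex, Zoe, Nia]
Visit Omar; enqueue Cal, Yul → queue [Uma, Cyd, Ava, Rex, Zoe, Nia, Cal, Yul]
Visit Uma; enqueue Mae → queue [Cyd, Ava, Rex, Zoe, Nia, Cal, Yul, Mae]
Visit Cyd → queue [Ava, Rex, Zoe, Nia, Cal, Yul, Mae]
Visit Ava; enqueue Tao → queue [Rex, Zoe, Nia, Cal, Yul, Mae, Tao]
Visit Rex → queue [Zoe, Nia, Cal, Yul, Mae, Tao]
Visit Zoe → queue [Nia, Cal, Yul, Mae, Tao]
Visit Nia; enqueue Ben → queue [Cal, Yul, Mae, Tao, Ben]
Visit Cal → queue [Yul, Mae, Tao, Ben]
Visit Yul → queue [Mae, Tao, Ben]
Visit Mae → queue [Tao, Ben]
Visit Tao → queue [Ben]
Visit Ben → queue []

Gus, Dee, Sam, Ada, Fay, Ivy, Jae, Omar, Uma, Cyd, Ava, Rex, Zoe, Nia, Cal, Yul, Mae, Tao, Ben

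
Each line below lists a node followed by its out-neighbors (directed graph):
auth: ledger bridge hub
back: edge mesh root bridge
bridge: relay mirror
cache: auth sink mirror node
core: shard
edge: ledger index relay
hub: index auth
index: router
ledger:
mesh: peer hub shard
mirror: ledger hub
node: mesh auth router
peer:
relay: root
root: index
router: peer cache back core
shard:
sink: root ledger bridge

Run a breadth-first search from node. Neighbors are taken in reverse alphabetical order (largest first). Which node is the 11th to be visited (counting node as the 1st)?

Visit node; enqueue router, mesh, auth → queue [router, mesh, auth]
Visit router; enqueue peer, core, cache, back → queue [mesh, auth, peer, core, cache, back]
Visit mesh; enqueue shard, hub → queue [auth, peer, core, cache, back, shard, hub]
Visit auth; enqueue ledger, bridge → queue [peer, core, cache, back, shard, hub, ledger, bridge]
Visit peer → queue [core, cache, back, shard, hub, ledger, bridge]
Visit core → queue [cache, back, shard, hub, ledger, bridge]
Visit cache; enqueue sink, mirror → queue [back, shard, hub, ledger, bridge, sink, mirror]
Visit back; enqueue root, edge → queue [shard, hub, ledger, bridge, sink, mirror, root, edge]
Visit shard → queue [hub, ledger, bridge, sink, mirror, root, edge]
Visit hub; enqueue index → queue [ledger, bridge, sink, mirror, root, edge, index]
Visit ledger → queue [bridge, sink, mirror, root, edge, index]
Visit bridge; enqueue relay → queue [sink, mirror, root, edge, index, relay]
Visit sink → queue [mirror, root, edge, index, relay]
Visit mirror → queue [root, edge, index, relay]
Visit root → queue [edge, index, relay]
Visit edge → queue [index, relay]
Visit index → queue [relay]
Visit relay → queue []

Visit order: node, router, mesh, auth, peer, core, cache, back, shard, hub, ledger, bridge, sink, mirror, root, edge, index, relay

ledger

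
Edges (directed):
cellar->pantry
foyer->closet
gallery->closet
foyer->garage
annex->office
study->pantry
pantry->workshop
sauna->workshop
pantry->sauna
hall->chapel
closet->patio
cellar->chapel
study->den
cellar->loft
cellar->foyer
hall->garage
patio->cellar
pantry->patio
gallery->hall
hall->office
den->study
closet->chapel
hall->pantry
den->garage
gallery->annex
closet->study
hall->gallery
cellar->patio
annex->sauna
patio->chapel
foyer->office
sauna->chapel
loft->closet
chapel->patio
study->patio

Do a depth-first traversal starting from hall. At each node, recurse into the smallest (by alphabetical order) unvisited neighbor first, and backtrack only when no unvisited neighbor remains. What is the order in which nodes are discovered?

hall chapel patio cellar foyer closet study den garage pantry sauna workshop office loft gallery annex

Visit hall
hall → chapel
chapel → patio
patio → cellar
cellar → foyer
foyer → closet
closet → study
study → den
den → garage
study → pantry
pantry → sauna
sauna → workshop
foyer → office
cellar → loft
hall → gallery
gallery → annex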